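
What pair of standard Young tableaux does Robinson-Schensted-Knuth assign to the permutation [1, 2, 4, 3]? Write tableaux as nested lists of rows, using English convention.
Insert each entry of the permutation into P by Schensted row insertion, recording in Q the position of each new cell.

Insert 1: appended to row 1. P = [[1]].
Insert 2: appended to row 1. P = [[1, 2]].
Insert 4: appended to row 1. P = [[1, 2, 4]].
Insert 3: 3 bumps 4 from row 1; 4 starts row 2. P = [[1, 2, 3], [4]].

So P = [[1, 2, 3], [4]], Q = [[1, 2, 3], [4]].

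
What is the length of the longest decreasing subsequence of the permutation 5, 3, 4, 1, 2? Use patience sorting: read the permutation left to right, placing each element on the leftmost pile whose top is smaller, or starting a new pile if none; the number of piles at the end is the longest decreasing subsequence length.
5: new pile. tops = [5]
3: new pile. tops = [5, 3]
4: onto pile 2 (replacing 3). tops = [5, 4]
1: new pile. tops = [5, 4, 1]
2: onto pile 3 (replacing 1). tops = [5, 4, 2]

3 piles, so the longest decreasing subsequence has length 3.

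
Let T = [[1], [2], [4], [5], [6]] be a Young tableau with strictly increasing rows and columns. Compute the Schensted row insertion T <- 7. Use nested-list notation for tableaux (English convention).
7 is larger than every entry of row 1, so it is appended to row 1. The new tableau is [[1, 7], [2], [4], [5], [6]].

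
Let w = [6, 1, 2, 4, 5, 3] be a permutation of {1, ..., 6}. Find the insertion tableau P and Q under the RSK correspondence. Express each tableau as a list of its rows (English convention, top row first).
Insert each entry of the permutation into P by Schensted row insertion, recording in Q the position of each new cell.

After inserting 6: P = [[6]].
After inserting 1: P = [[1], [6]].
After inserting 2: P = [[1, 2], [6]].
After inserting 4: P = [[1, 2, 4], [6]].
After inserting 5: P = [[1, 2, 4, 5], [6]].
After inserting 3: P = [[1, 2, 3, 5], [4], [6]].

So P = [[1, 2, 3, 5], [4], [6]], Q = [[1, 3, 4, 5], [2], [6]].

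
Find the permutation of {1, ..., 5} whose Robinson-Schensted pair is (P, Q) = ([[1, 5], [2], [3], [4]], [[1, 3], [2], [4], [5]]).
4 3 5 2 1

Reverse the RSK construction: for i from n down to 1, find the cell of Q containing i, remove the entry at that cell from P, and reverse-bump it up through P; the value ejected from row 1 is w(i).

Step i=5: Q has 5 at row 4, column 1; remove 4 from row 4 of P and reverse-bump: 4 enters row 3 and ejects 3; 3 enters row 2 and ejects 2; 2 enters row 1 and ejects 1. So w(5) = 1. P is now [[2, 5], [3], [4]].
Step i=4: Q has 4 at row 3, column 1; remove 4 from row 3 of P and reverse-bump: 4 enters row 2 and ejects 3; 3 enters row 1 and ejects 2. So w(4) = 2. P is now [[3, 5], [4]].
Step i=3: Q has 3 at row 1, column 2; remove that cell from P, ejecting 5. So w(3) = 5. P is now [[3], [4]].
Step i=2: Q has 2 at row 2, column 1; remove 4 from row 2 of P and reverse-bump: 4 enters row 1 and ejects 3. So w(2) = 3. P is now [[4]].
Step i=1: Q has 1 at row 1, column 1; remove that cell from P, ejecting 4. So w(1) = 4. P is now [].

So w = 4 3 5 2 1.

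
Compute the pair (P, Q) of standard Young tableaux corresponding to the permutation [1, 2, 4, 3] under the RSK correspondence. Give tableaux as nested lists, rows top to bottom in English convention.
P = [[1, 2, 3], [4]], Q = [[1, 2, 3], [4]]

Insert each entry of the permutation into P by Schensted row insertion, recording in Q the position of each new cell.

Insert 1: appended to row 1. P = [[1]].
Insert 2: appended to row 1. P = [[1, 2]].
Insert 4: appended to row 1. P = [[1, 2, 4]].
Insert 3: 3 bumps 4 from row 1; 4 starts row 2. P = [[1, 2, 3], [4]].

So P = [[1, 2, 3], [4]], Q = [[1, 2, 3], [4]].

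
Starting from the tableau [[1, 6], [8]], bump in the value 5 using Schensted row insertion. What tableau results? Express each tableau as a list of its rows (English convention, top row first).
In row 1, 5 replaces 6 (the leftmost entry greater than 5); 6 is bumped to row 2. In row 2, 6 replaces 8 (the leftmost entry greater than 6); 8 is bumped to row 3. 8 starts a new row 3. The new tableau is [[1, 5], [6], [8]].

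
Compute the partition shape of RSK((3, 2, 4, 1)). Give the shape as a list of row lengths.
[2, 1, 1]

Row-insert each entry into an empty tableau.

After inserting 3: P = [[3]].
After inserting 2: P = [[2], [3]].
After inserting 4: P = [[2, 4], [3]].
After inserting 1: P = [[1, 4], [2], [3]].

The final insertion tableau P = [[1, 4], [2], [3]] has shape [2, 1, 1].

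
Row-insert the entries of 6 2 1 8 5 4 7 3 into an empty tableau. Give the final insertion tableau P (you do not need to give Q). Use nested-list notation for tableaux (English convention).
After inserting 6: P = [[6]].
After inserting 2: P = [[2], [6]].
After inserting 1: P = [[1], [2], [6]].
After inserting 8: P = [[1, 8], [2], [6]].
After inserting 5: P = [[1, 5], [2, 8], [6]].
After inserting 4: P = [[1, 4], [2, 5], [6, 8]].
After inserting 7: P = [[1, 4, 7], [2, 5], [6, 8]].
After inserting 3: P = [[1, 3, 7], [2, 4], [5, 8], [6]].

So P = [[1, 3, 7], [2, 4], [5, 8], [6]].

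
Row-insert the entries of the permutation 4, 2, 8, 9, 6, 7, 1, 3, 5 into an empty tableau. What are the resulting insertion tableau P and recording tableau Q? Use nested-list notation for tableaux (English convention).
P = [[1, 3, 5], [2, 6, 7], [4, 8, 9]], Q = [[1, 3, 4], [2, 5, 6], [7, 8, 9]]

Insert each entry of the permutation into P by Schensted row insertion, recording in Q the position of each new cell.

After inserting 4: P = [[4]].
After inserting 2: P = [[2], [4]].
After inserting 8: P = [[2, 8], [4]].
After inserting 9: P = [[2, 8, 9], [4]].
After inserting 6: P = [[2, 6, 9], [4, 8]].
After inserting 7: P = [[2, 6, 7], [4, 8, 9]].
After inserting 1: P = [[1, 6, 7], [2, 8, 9], [4]].
After inserting 3: P = [[1, 3, 7], [2, 6, 9], [4, 8]].
After inserting 5: P = [[1, 3, 5], [2, 6, 7], [4, 8, 9]].

So P = [[1, 3, 5], [2, 6, 7], [4, 8, 9]], Q = [[1, 3, 4], [2, 5, 6], [7, 8, 9]].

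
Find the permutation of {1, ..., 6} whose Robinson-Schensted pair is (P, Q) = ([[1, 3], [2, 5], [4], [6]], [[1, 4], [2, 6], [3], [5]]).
6 4 2 5 1 3

Reverse RSK: for i = n, n-1, ..., 1, locate i in Q, remove the corresponding corner cell from P, and reverse-bump its entry up through P; the value ejected from row 1 is w(i).

So w = 6 4 2 5 1 3.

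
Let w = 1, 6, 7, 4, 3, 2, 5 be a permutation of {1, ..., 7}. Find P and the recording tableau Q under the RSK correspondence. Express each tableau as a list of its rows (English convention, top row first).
P = [[1, 2, 5], [3, 7], [4], [6]], Q = [[1, 2, 3], [4, 7], [5], [6]]

Insert each entry of the permutation into P by Schensted row insertion, recording in Q the position of each new cell.

After inserting 1: P = [[1]].
After inserting 6: P = [[1, 6]].
After inserting 7: P = [[1, 6, 7]].
After inserting 4: P = [[1, 4, 7], [6]].
After inserting 3: P = [[1, 3, 7], [4], [6]].
After inserting 2: P = [[1, 2, 7], [3], [4], [6]].
After inserting 5: P = [[1, 2, 5], [3, 7], [4], [6]].

So P = [[1, 2, 5], [3, 7], [4], [6]], Q = [[1, 2, 3], [4, 7], [5], [6]].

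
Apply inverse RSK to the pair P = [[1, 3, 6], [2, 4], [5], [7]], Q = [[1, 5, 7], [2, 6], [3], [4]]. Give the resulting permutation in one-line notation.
7 5 2 1 4 3 6

Reverse the RSK construction: for i from n down to 1, find the cell of Q containing i, remove the entry at that cell from P, and reverse-bump it up through P; the value ejected from row 1 is w(i).

Step i=7: Q has 7 at row 1, column 3; remove that cell from P, ejecting 6. So w(7) = 6. P is now [[1, 3], [2, 4], [5], [7]].
Step i=6: Q has 6 at row 2, column 2; remove 4 from row 2 of P and reverse-bump: 4 enters row 1 and ejects 3. So w(6) = 3. P is now [[1, 4], [2], [5], [7]].
Step i=5: Q has 5 at row 1, column 2; remove that cell from P, ejecting 4. So w(5) = 4. P is now [[1], [2], [5], [7]].
Step i=4: Q has 4 at row 4, column 1; remove 7 from row 4 of P and reverse-bump: 7 enters row 3 and ejects 5; 5 enters row 2 and ejects 2; 2 enters row 1 and ejects 1. So w(4) = 1. P is now [[2], [5], [7]].
Step i=3: Q has 3 at row 3, column 1; remove 7 from row 3 of P and reverse-bump: 7 enters row 2 and ejects 5; 5 enters row 1 and ejects 2. So w(3) = 2. P is now [[5], [7]].
Step i=2: Q has 2 at row 2, column 1; remove 7 from row 2 of P and reverse-bump: 7 enters row 1 and ejects 5. So w(2) = 5. P is now [[7]].
Step i=1: Q has 1 at row 1, column 1; remove that cell from P, ejecting 7. So w(1) = 7. P is now [].

So w = 7 5 2 1 4 3 6.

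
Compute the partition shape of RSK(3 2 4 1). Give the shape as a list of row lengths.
Row-insert each entry into an empty tableau.

After inserting 3: P = [[3]].
After inserting 2: P = [[2], [3]].
After inserting 4: P = [[2, 4], [3]].
After inserting 1: P = [[1, 4], [2], [3]].

The final insertion tableau P = [[1, 4], [2], [3]] has shape [2, 1, 1].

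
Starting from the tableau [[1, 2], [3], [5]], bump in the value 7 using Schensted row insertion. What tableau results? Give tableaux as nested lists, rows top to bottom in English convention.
[[1, 2, 7], [3], [5]]

7 is larger than every entry of row 1, so it is appended to row 1. The new tableau is [[1, 2, 7], [3], [5]].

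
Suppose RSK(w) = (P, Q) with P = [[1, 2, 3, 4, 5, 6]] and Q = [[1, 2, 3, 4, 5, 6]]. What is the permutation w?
Reverse the RSK construction: for i from n down to 1, find the cell of Q containing i, remove the entry at that cell from P, and reverse-bump it up through P; the value ejected from row 1 is w(i).

Step i=6: Q has 6 at row 1, column 6; remove that cell from P, ejecting 6. So w(6) = 6. P is now [[1, 2, 3, 4, 5]].
Step i=5: Q has 5 at row 1, column 5; remove that cell from P, ejecting 5. So w(5) = 5. P is now [[1, 2, 3, 4]].
Step i=4: Q has 4 at row 1, column 4; remove that cell from P, ejecting 4. So w(4) = 4. P is now [[1, 2, 3]].
Step i=3: Q has 3 at row 1, column 3; remove that cell from P, ejecting 3. So w(3) = 3. P is now [[1, 2]].
Step i=2: Q has 2 at row 1, column 2; remove that cell from P, ejecting 2. So w(2) = 2. P is now [[1]].
Step i=1: Q has 1 at row 1, column 1; remove that cell from P, ejecting 1. So w(1) = 1. P is now [].

So w = 1 2 3 4 5 6.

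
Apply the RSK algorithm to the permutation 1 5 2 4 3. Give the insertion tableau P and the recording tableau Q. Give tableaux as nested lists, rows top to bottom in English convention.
P = [[1, 2, 3], [4], [5]], Q = [[1, 2, 4], [3], [5]]

Insert each entry of the permutation into P by Schensted row insertion, recording in Q the position of each new cell.

After inserting 1: P = [[1]].
After inserting 5: P = [[1, 5]].
After inserting 2: P = [[1, 2], [5]].
After inserting 4: P = [[1, 2, 4], [5]].
After inserting 3: P = [[1, 2, 3], [4], [5]].

So P = [[1, 2, 3], [4], [5]], Q = [[1, 2, 4], [3], [5]].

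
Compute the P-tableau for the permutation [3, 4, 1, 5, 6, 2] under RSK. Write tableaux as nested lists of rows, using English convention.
P = [[1, 2, 5, 6], [3, 4]]

Insert 3: appended to row 1. P = [[3]].
Insert 4: appended to row 1. P = [[3, 4]].
Insert 1: 1 bumps 3 from row 1; 3 starts row 2. P = [[1, 4], [3]].
Insert 5: appended to row 1. P = [[1, 4, 5], [3]].
Insert 6: appended to row 1. P = [[1, 4, 5, 6], [3]].
Insert 2: 2 bumps 4 from row 1; 4 appends to row 2. P = [[1, 2, 5, 6], [3, 4]].

So P = [[1, 2, 5, 6], [3, 4]].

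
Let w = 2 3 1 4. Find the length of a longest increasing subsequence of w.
3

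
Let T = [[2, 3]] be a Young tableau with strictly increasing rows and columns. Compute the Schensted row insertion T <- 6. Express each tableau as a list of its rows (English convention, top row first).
[[2, 3, 6]]

6 is larger than every entry of row 1, so it is appended to row 1. The new tableau is [[2, 3, 6]].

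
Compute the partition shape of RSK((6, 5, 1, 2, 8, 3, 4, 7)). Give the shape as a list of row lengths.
[5, 2, 1]

RSK row insertion gives P = [[1, 2, 3, 4, 7], [5, 8], [6]], which has shape [5, 2, 1].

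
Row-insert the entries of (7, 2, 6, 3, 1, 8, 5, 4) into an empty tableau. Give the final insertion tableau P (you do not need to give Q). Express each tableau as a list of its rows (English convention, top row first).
Insert 7: appended to row 1. P = [[7]].
Insert 2: 2 bumps 7 from row 1; 7 starts row 2. P = [[2], [7]].
Insert 6: appended to row 1. P = [[2, 6], [7]].
Insert 3: 3 bumps 6 from row 1; 6 bumps 7 from row 2; 7 starts row 3. P = [[2, 3], [6], [7]].
Insert 1: 1 bumps 2 from row 1; 2 bumps 6 from row 2; 6 bumps 7 from row 3; 7 starts row 4. P = [[1, 3], [2], [6], [7]].
Insert 8: appended to row 1. P = [[1, 3, 8], [2], [6], [7]].
Insert 5: 5 bumps 8 from row 1; 8 appends to row 2. P = [[1, 3, 5], [2, 8], [6], [7]].
Insert 4: 4 bumps 5 from row 1; 5 bumps 8 from row 2; 8 appends to row 3. P = [[1, 3, 4], [2, 5], [6, 8], [7]].

So P = [[1, 3, 4], [2, 5], [6, 8], [7]].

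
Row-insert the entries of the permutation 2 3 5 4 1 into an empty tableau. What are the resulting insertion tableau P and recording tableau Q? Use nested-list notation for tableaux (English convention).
P = [[1, 3, 4], [2], [5]], Q = [[1, 2, 3], [4], [5]]

Insert each entry of the permutation into P by Schensted row insertion, recording in Q the position of each new cell.

Insert 2: appended to row 1. P = [[2]], Q = [[1]].
Insert 3: appended to row 1. P = [[2, 3]], Q = [[1, 2]].
Insert 5: appended to row 1. P = [[2, 3, 5]], Q = [[1, 2, 3]].
Insert 4: 4 bumps 5 from row 1; 5 starts row 2. P = [[2, 3, 4], [5]], Q = [[1, 2, 3], [4]].
Insert 1: 1 bumps 2 from row 1; 2 bumps 5 from row 2; 5 starts row 3. P = [[1, 3, 4], [2], [5]], Q = [[1, 2, 3], [4], [5]].

So P = [[1, 3, 4], [2], [5]], Q = [[1, 2, 3], [4], [5]].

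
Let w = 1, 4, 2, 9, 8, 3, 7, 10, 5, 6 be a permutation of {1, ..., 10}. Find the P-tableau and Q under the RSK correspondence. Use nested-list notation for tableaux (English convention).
P = [[1, 2, 3, 5, 6], [4, 7, 10], [8], [9]], Q = [[1, 2, 4, 7, 8], [3, 5, 10], [6], [9]]

Insert each entry of the permutation into P by Schensted row insertion, recording in Q the position of each new cell.

Insert 1: appended to row 1. P = [[1]], Q = [[1]].
Insert 4: appended to row 1. P = [[1, 4]], Q = [[1, 2]].
Insert 2: 2 bumps 4 from row 1; 4 starts row 2. P = [[1, 2], [4]], Q = [[1, 2], [3]].
Insert 9: appended to row 1. P = [[1, 2, 9], [4]], Q = [[1, 2, 4], [3]].
Insert 8: 8 bumps 9 from row 1; 9 appends to row 2. P = [[1, 2, 8], [4, 9]], Q = [[1, 2, 4], [3, 5]].
Insert 3: 3 bumps 8 from row 1; 8 bumps 9 from row 2; 9 starts row 3. P = [[1, 2, 3], [4, 8], [9]], Q = [[1, 2, 4], [3, 5], [6]].
Insert 7: appended to row 1. P = [[1, 2, 3, 7], [4, 8], [9]], Q = [[1, 2, 4, 7], [3, 5], [6]].
Insert 10: appended to row 1. P = [[1, 2, 3, 7, 10], [4, 8], [9]], Q = [[1, 2, 4, 7, 8], [3, 5], [6]].
Insert 5: 5 bumps 7 from row 1; 7 bumps 8 from row 2; 8 bumps 9 from row 3; 9 starts row 4. P = [[1, 2, 3, 5, 10], [4, 7], [8], [9]], Q = [[1, 2, 4, 7, 8], [3, 5], [6], [9]].
Insert 6: 6 bumps 10 from row 1; 10 appends to row 2. P = [[1, 2, 3, 5, 6], [4, 7, 10], [8], [9]], Q = [[1, 2, 4, 7, 8], [3, 5, 10], [6], [9]].

So P = [[1, 2, 3, 5, 6], [4, 7, 10], [8], [9]], Q = [[1, 2, 4, 7, 8], [3, 5, 10], [6], [9]].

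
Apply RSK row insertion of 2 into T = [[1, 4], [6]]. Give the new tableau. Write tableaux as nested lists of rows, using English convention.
In row 1, 2 replaces 4 (the leftmost entry greater than 2); 4 is bumped to row 2. In row 2, 4 replaces 6 (the leftmost entry greater than 4); 6 is bumped to row 3. 6 starts a new row 3. The new tableau is [[1, 2], [4], [6]].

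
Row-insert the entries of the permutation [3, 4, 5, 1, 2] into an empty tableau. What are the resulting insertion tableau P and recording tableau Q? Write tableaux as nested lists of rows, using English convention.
P = [[1, 2, 5], [3, 4]], Q = [[1, 2, 3], [4, 5]]

Insert each entry of the permutation into P by Schensted row insertion, recording in Q the position of each new cell.

Insert 3: appended to row 1. P = [[3]].
Insert 4: appended to row 1. P = [[3, 4]].
Insert 5: appended to row 1. P = [[3, 4, 5]].
Insert 1: 1 bumps 3 from row 1; 3 starts row 2. P = [[1, 4, 5], [3]].
Insert 2: 2 bumps 4 from row 1; 4 appends to row 2. P = [[1, 2, 5], [3, 4]].

So P = [[1, 2, 5], [3, 4]], Q = [[1, 2, 3], [4, 5]].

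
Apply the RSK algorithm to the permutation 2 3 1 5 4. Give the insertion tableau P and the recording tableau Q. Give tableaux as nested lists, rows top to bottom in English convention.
P = [[1, 3, 4], [2, 5]], Q = [[1, 2, 4], [3, 5]]

Insert each entry of the permutation into P by Schensted row insertion, recording in Q the position of each new cell.

After inserting 2: P = [[2]].
After inserting 3: P = [[2, 3]].
After inserting 1: P = [[1, 3], [2]].
After inserting 5: P = [[1, 3, 5], [2]].
After inserting 4: P = [[1, 3, 4], [2, 5]].

So P = [[1, 3, 4], [2, 5]], Q = [[1, 2, 4], [3, 5]].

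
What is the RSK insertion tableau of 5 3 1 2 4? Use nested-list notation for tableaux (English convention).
P = [[1, 2, 4], [3], [5]]

After inserting 5: P = [[5]].
After inserting 3: P = [[3], [5]].
After inserting 1: P = [[1], [3], [5]].
After inserting 2: P = [[1, 2], [3], [5]].
After inserting 4: P = [[1, 2, 4], [3], [5]].

So P = [[1, 2, 4], [3], [5]].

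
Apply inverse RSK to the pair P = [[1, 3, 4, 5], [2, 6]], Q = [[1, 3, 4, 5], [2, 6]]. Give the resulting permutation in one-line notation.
2 1 3 4 6 5

Reverse RSK: for i = n, n-1, ..., 1, locate i in Q, remove the corresponding corner cell from P, and reverse-bump its entry up through P; the value ejected from row 1 is w(i).

So w = 2 1 3 4 6 5.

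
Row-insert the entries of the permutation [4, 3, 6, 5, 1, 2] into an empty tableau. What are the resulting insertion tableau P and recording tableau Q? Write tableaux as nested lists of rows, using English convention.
P = [[1, 2], [3, 5], [4, 6]], Q = [[1, 3], [2, 4], [5, 6]]

Insert each entry of the permutation into P by Schensted row insertion, recording in Q the position of each new cell.

Insert 4: appended to row 1. P = [[4]].
Insert 3: 3 bumps 4 from row 1; 4 starts row 2. P = [[3], [4]].
Insert 6: appended to row 1. P = [[3, 6], [4]].
Insert 5: 5 bumps 6 from row 1; 6 appends to row 2. P = [[3, 5], [4, 6]].
Insert 1: 1 bumps 3 from row 1; 3 bumps 4 from row 2; 4 starts row 3. P = [[1, 5], [3, 6], [4]].
Insert 2: 2 bumps 5 from row 1; 5 bumps 6 from row 2; 6 appends to row 3. P = [[1, 2], [3, 5], [4, 6]].

So P = [[1, 2], [3, 5], [4, 6]], Q = [[1, 3], [2, 4], [5, 6]].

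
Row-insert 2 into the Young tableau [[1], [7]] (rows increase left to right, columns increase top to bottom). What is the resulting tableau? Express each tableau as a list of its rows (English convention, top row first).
2 is larger than every entry of row 1, so it is appended to row 1. The new tableau is [[1, 2], [7]].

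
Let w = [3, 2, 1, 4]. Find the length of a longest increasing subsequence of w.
2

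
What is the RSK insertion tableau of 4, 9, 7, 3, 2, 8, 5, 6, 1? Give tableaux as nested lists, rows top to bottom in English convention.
After inserting 4: P = [[4]].
After inserting 9: P = [[4, 9]].
After inserting 7: P = [[4, 7], [9]].
After inserting 3: P = [[3, 7], [4], [9]].
After inserting 2: P = [[2, 7], [3], [4], [9]].
After inserting 8: P = [[2, 7, 8], [3], [4], [9]].
After inserting 5: P = [[2, 5, 8], [3, 7], [4], [9]].
After inserting 6: P = [[2, 5, 6], [3, 7, 8], [4], [9]].
After inserting 1: P = [[1, 5, 6], [2, 7, 8], [3], [4], [9]].

So P = [[1, 5, 6], [2, 7, 8], [3], [4], [9]].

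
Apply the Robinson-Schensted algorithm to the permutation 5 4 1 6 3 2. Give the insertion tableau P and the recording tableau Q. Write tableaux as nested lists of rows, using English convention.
Insert each entry of the permutation into P by Schensted row insertion, recording in Q the position of each new cell.

Insert 5: appended to row 1. P = [[5]].
Insert 4: 4 bumps 5 from row 1; 5 starts row 2. P = [[4], [5]].
Insert 1: 1 bumps 4 from row 1; 4 bumps 5 from row 2; 5 starts row 3. P = [[1], [4], [5]].
Insert 6: appended to row 1. P = [[1, 6], [4], [5]].
Insert 3: 3 bumps 6 from row 1; 6 appends to row 2. P = [[1, 3], [4, 6], [5]].
Insert 2: 2 bumps 3 from row 1; 3 bumps 4 from row 2; 4 bumps 5 from row 3; 5 starts row 4. P = [[1, 2], [3, 6], [4], [5]].

So P = [[1, 2], [3, 6], [4], [5]], Q = [[1, 4], [2, 5], [3], [6]].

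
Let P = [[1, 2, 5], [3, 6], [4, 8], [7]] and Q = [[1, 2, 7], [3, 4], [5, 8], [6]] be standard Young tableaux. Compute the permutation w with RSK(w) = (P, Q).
Reverse the RSK construction: for i from n down to 1, find the cell of Q containing i, remove the entry at that cell from P, and reverse-bump it up through P; the value ejected from row 1 is w(i).

Step i=8: Q has 8 at row 3, column 2; remove 8 from row 3 of P and reverse-bump: 8 enters row 2 and ejects 6; 6 enters row 1 and ejects 5. So w(8) = 5. P is now [[1, 2, 6], [3, 8], [4], [7]].
Step i=7: Q has 7 at row 1, column 3; remove that cell from P, ejecting 6. So w(7) = 6. P is now [[1, 2], [3, 8], [4], [7]].
Step i=6: Q has 6 at row 4, column 1; remove 7 from row 4 of P and reverse-bump: 7 enters row 3 and ejects 4; 4 enters row 2 and ejects 3; 3 enters row 1 and ejects 2. So w(6) = 2. P is now [[1, 3], [4, 8], [7]].
Step i=5: Q has 5 at row 3, column 1; remove 7 from row 3 of P and reverse-bump: 7 enters row 2 and ejects 4; 4 enters row 1 and ejects 3. So w(5) = 3. P is now [[1, 4], [7, 8]].
Step i=4: Q has 4 at row 2, column 2; remove 8 from row 2 of P and reverse-bump: 8 enters row 1 and ejects 4. So w(4) = 4. P is now [[1, 8], [7]].
Step i=3: Q has 3 at row 2, column 1; remove 7 from row 2 of P and reverse-bump: 7 enters row 1 and ejects 1. So w(3) = 1. P is now [[7, 8]].
Step i=2: Q has 2 at row 1, column 2; remove that cell from P, ejecting 8. So w(2) = 8. P is now [[7]].
Step i=1: Q has 1 at row 1, column 1; remove that cell from P, ejecting 7. So w(1) = 7. P is now [].

So w = 7 8 1 4 3 2 6 5.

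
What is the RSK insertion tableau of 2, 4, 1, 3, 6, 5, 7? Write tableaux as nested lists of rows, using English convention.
P = [[1, 3, 5, 7], [2, 4, 6]]

Insert 2: appended to row 1. P = [[2]].
Insert 4: appended to row 1. P = [[2, 4]].
Insert 1: 1 bumps 2 from row 1; 2 starts row 2. P = [[1, 4], [2]].
Insert 3: 3 bumps 4 from row 1; 4 appends to row 2. P = [[1, 3], [2, 4]].
Insert 6: appended to row 1. P = [[1, 3, 6], [2, 4]].
Insert 5: 5 bumps 6 from row 1; 6 appends to row 2. P = [[1, 3, 5], [2, 4, 6]].
Insert 7: appended to row 1. P = [[1, 3, 5, 7], [2, 4, 6]].

So P = [[1, 3, 5, 7], [2, 4, 6]].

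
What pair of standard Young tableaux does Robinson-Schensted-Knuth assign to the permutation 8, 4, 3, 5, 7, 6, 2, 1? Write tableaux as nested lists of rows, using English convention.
P = [[1, 5, 6], [2, 7], [3], [4], [8]], Q = [[1, 4, 5], [2, 6], [3], [7], [8]]

Insert each entry of the permutation into P by Schensted row insertion, recording in Q the position of each new cell.

Insert 8: appended to row 1. P = [[8]].
Insert 4: 4 bumps 8 from row 1; 8 starts row 2. P = [[4], [8]].
Insert 3: 3 bumps 4 from row 1; 4 bumps 8 from row 2; 8 starts row 3. P = [[3], [4], [8]].
Insert 5: appended to row 1. P = [[3, 5], [4], [8]].
Insert 7: appended to row 1. P = [[3, 5, 7], [4], [8]].
Insert 6: 6 bumps 7 from row 1; 7 appends to row 2. P = [[3, 5, 6], [4, 7], [8]].
Insert 2: 2 bumps 3 from row 1; 3 bumps 4 from row 2; 4 bumps 8 from row 3; 8 starts row 4. P = [[2, 5, 6], [3, 7], [4], [8]].
Insert 1: 1 bumps 2 from row 1; 2 bumps 3 from row 2; 3 bumps 4 from row 3; 4 bumps 8 from row 4; 8 starts row 5. P = [[1, 5, 6], [2, 7], [3], [4], [8]].

So P = [[1, 5, 6], [2, 7], [3], [4], [8]], Q = [[1, 4, 5], [2, 6], [3], [7], [8]].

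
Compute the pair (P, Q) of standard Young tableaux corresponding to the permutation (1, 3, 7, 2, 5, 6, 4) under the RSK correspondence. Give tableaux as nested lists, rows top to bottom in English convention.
P = [[1, 2, 4, 6], [3, 5], [7]], Q = [[1, 2, 3, 6], [4, 5], [7]]

Insert each entry of the permutation into P by Schensted row insertion, recording in Q the position of each new cell.

Insert 1: appended to row 1. P = [[1]].
Insert 3: appended to row 1. P = [[1, 3]].
Insert 7: appended to row 1. P = [[1, 3, 7]].
Insert 2: 2 bumps 3 from row 1; 3 starts row 2. P = [[1, 2, 7], [3]].
Insert 5: 5 bumps 7 from row 1; 7 appends to row 2. P = [[1, 2, 5], [3, 7]].
Insert 6: appended to row 1. P = [[1, 2, 5, 6], [3, 7]].
Insert 4: 4 bumps 5 from row 1; 5 bumps 7 from row 2; 7 starts row 3. P = [[1, 2, 4, 6], [3, 5], [7]].

So P = [[1, 2, 4, 6], [3, 5], [7]], Q = [[1, 2, 3, 6], [4, 5], [7]].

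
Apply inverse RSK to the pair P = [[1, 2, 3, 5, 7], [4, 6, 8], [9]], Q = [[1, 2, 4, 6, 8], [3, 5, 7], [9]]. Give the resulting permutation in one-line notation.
1 4 2 6 3 9 5 8 7

Reverse the RSK construction: for i from n down to 1, find the cell of Q containing i, remove the entry at that cell from P, and reverse-bump it up through P; the value ejected from row 1 is w(i).

Step i=9: Q has 9 at row 3, column 1; remove 9 from row 3 of P and reverse-bump: 9 enters row 2 and ejects 8; 8 enters row 1 and ejects 7. So w(9) = 7. P is now [[1, 2, 3, 5, 8], [4, 6, 9]].
Step i=8: Q has 8 at row 1, column 5; remove that cell from P, ejecting 8. So w(8) = 8. P is now [[1, 2, 3, 5], [4, 6, 9]].
Step i=7: Q has 7 at row 2, column 3; remove 9 from row 2 of P and reverse-bump: 9 enters row 1 and ejects 5. So w(7) = 5. P is now [[1, 2, 3, 9], [4, 6]].
Step i=6: Q has 6 at row 1, column 4; remove that cell from P, ejecting 9. So w(6) = 9. P is now [[1, 2, 3], [4, 6]].
Step i=5: Q has 5 at row 2, column 2; remove 6 from row 2 of P and reverse-bump: 6 enters row 1 and ejects 3. So w(5) = 3. P is now [[1, 2, 6], [4]].
Step i=4: Q has 4 at row 1, column 3; remove that cell from P, ejecting 6. So w(4) = 6. P is now [[1, 2], [4]].
Step i=3: Q has 3 at row 2, column 1; remove 4 from row 2 of P and reverse-bump: 4 enters row 1 and ejects 2. So w(3) = 2. P is now [[1, 4]].
Step i=2: Q has 2 at row 1, column 2; remove that cell from P, ejecting 4. So w(2) = 4. P is now [[1]].
Step i=1: Q has 1 at row 1, column 1; remove that cell from P, ejecting 1. So w(1) = 1. P is now [].

So w = 1 4 2 6 3 9 5 8 7.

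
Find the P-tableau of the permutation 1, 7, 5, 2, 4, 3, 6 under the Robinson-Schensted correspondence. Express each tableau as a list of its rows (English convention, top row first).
After inserting 1: P = [[1]].
After inserting 7: P = [[1, 7]].
After inserting 5: P = [[1, 5], [7]].
After inserting 2: P = [[1, 2], [5], [7]].
After inserting 4: P = [[1, 2, 4], [5], [7]].
After inserting 3: P = [[1, 2, 3], [4], [5], [7]].
After inserting 6: P = [[1, 2, 3, 6], [4], [5], [7]].

So P = [[1, 2, 3, 6], [4], [5], [7]].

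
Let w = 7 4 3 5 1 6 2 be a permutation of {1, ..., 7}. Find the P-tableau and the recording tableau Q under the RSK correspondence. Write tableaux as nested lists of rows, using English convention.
Insert each entry of the permutation into P by Schensted row insertion, recording in Q the position of each new cell.

Insert 7: appended to row 1. P = [[7]].
Insert 4: 4 bumps 7 from row 1; 7 starts row 2. P = [[4], [7]].
Insert 3: 3 bumps 4 from row 1; 4 bumps 7 from row 2; 7 starts row 3. P = [[3], [4], [7]].
Insert 5: appended to row 1. P = [[3, 5], [4], [7]].
Insert 1: 1 bumps 3 from row 1; 3 bumps 4 from row 2; 4 bumps 7 from row 3; 7 starts row 4. P = [[1, 5], [3], [4], [7]].
Insert 6: appended to row 1. P = [[1, 5, 6], [3], [4], [7]].
Insert 2: 2 bumps 5 from row 1; 5 appends to row 2. P = [[1, 2, 6], [3, 5], [4], [7]].

So P = [[1, 2, 6], [3, 5], [4], [7]], Q = [[1, 4, 6], [2, 7], [3], [5]].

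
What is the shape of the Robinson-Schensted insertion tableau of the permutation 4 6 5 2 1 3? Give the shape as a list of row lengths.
[2, 2, 1, 1]

Row-insert each entry into an empty tableau.

After inserting 4: P = [[4]].
After inserting 6: P = [[4, 6]].
After inserting 5: P = [[4, 5], [6]].
After inserting 2: P = [[2, 5], [4], [6]].
After inserting 1: P = [[1, 5], [2], [4], [6]].
After inserting 3: P = [[1, 3], [2, 5], [4], [6]].

The final insertion tableau P = [[1, 3], [2, 5], [4], [6]] has shape [2, 2, 1, 1].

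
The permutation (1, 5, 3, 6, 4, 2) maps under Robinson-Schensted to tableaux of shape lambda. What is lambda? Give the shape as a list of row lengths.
RSK row insertion gives P = [[1, 2, 4], [3, 6], [5]], which has shape [3, 2, 1].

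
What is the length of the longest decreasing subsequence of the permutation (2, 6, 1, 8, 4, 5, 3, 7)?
3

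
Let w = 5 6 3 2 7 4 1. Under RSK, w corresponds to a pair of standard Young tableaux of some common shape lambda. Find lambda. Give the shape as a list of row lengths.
RSK row insertion gives P = [[1, 4, 7], [2, 6], [3], [5]], which has shape [3, 2, 1, 1].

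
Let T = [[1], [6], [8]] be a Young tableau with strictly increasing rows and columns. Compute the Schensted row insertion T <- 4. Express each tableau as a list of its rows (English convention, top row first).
4 is larger than every entry of row 1, so it is appended to row 1. The new tableau is [[1, 4], [6], [8]].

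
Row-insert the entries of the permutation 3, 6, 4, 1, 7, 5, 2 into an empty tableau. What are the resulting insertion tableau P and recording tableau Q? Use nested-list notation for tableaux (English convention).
P = [[1, 2, 5], [3, 4], [6, 7]], Q = [[1, 2, 5], [3, 6], [4, 7]]

Insert each entry of the permutation into P by Schensted row insertion, recording in Q the position of each new cell.

Insert 3: appended to row 1. P = [[3]], Q = [[1]].
Insert 6: appended to row 1. P = [[3, 6]], Q = [[1, 2]].
Insert 4: 4 bumps 6 from row 1; 6 starts row 2. P = [[3, 4], [6]], Q = [[1, 2], [3]].
Insert 1: 1 bumps 3 from row 1; 3 bumps 6 from row 2; 6 starts row 3. P = [[1, 4], [3], [6]], Q = [[1, 2], [3], [4]].
Insert 7: appended to row 1. P = [[1, 4, 7], [3], [6]], Q = [[1, 2, 5], [3], [4]].
Insert 5: 5 bumps 7 from row 1; 7 appends to row 2. P = [[1, 4, 5], [3, 7], [6]], Q = [[1, 2, 5], [3, 6], [4]].
Insert 2: 2 bumps 4 from row 1; 4 bumps 7 from row 2; 7 appends to row 3. P = [[1, 2, 5], [3, 4], [6, 7]], Q = [[1, 2, 5], [3, 6], [4, 7]].

So P = [[1, 2, 5], [3, 4], [6, 7]], Q = [[1, 2, 5], [3, 6], [4, 7]].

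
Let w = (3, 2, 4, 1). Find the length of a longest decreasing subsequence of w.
3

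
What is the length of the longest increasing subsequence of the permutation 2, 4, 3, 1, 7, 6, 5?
3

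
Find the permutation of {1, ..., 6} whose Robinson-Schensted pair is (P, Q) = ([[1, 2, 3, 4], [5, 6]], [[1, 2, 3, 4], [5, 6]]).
Reverse the RSK construction: for i from n down to 1, find the cell of Q containing i, remove the entry at that cell from P, and reverse-bump it up through P; the value ejected from row 1 is w(i).

Step i=6: Q has 6 at row 2, column 2; remove 6 from row 2 of P and reverse-bump: 6 enters row 1 and ejects 4. So w(6) = 4. P is now [[1, 2, 3, 6], [5]].
Step i=5: Q has 5 at row 2, column 1; remove 5 from row 2 of P and reverse-bump: 5 enters row 1 and ejects 3. So w(5) = 3. P is now [[1, 2, 5, 6]].
Step i=4: Q has 4 at row 1, column 4; remove that cell from P, ejecting 6. So w(4) = 6. P is now [[1, 2, 5]].
Step i=3: Q has 3 at row 1, column 3; remove that cell from P, ejecting 5. So w(3) = 5. P is now [[1, 2]].
Step i=2: Q has 2 at row 1, column 2; remove that cell from P, ejecting 2. So w(2) = 2. P is now [[1]].
Step i=1: Q has 1 at row 1, column 1; remove that cell from P, ejecting 1. So w(1) = 1. P is now [].

So w = 1 2 5 6 3 4.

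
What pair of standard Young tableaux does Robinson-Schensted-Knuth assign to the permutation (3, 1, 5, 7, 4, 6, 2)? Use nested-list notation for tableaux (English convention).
Insert each entry of the permutation into P by Schensted row insertion, recording in Q the position of each new cell.

Insert 3: appended to row 1. P = [[3]].
Insert 1: 1 bumps 3 from row 1; 3 starts row 2. P = [[1], [3]].
Insert 5: appended to row 1. P = [[1, 5], [3]].
Insert 7: appended to row 1. P = [[1, 5, 7], [3]].
Insert 4: 4 bumps 5 from row 1; 5 appends to row 2. P = [[1, 4, 7], [3, 5]].
Insert 6: 6 bumps 7 from row 1; 7 appends to row 2. P = [[1, 4, 6], [3, 5, 7]].
Insert 2: 2 bumps 4 from row 1; 4 bumps 5 from row 2; 5 starts row 3. P = [[1, 2, 6], [3, 4, 7], [5]].

So P = [[1, 2, 6], [3, 4, 7], [5]], Q = [[1, 3, 4], [2, 5, 6], [7]].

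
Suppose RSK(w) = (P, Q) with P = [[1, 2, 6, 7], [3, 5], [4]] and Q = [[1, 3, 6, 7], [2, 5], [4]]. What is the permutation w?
Reverse the RSK construction: for i from n down to 1, find the cell of Q containing i, remove the entry at that cell from P, and reverse-bump it up through P; the value ejected from row 1 is w(i).

Step i=7: Q has 7 at row 1, column 4; remove that cell from P, ejecting 7. So w(7) = 7. P is now [[1, 2, 6], [3, 5], [4]].
Step i=6: Q has 6 at row 1, column 3; remove that cell from P, ejecting 6. So w(6) = 6. P is now [[1, 2], [3, 5], [4]].
Step i=5: Q has 5 at row 2, column 2; remove 5 from row 2 of P and reverse-bump: 5 enters row 1 and ejects 2. So w(5) = 2. P is now [[1, 5], [3], [4]].
Step i=4: Q has 4 at row 3, column 1; remove 4 from row 3 of P and reverse-bump: 4 enters row 2 and ejects 3; 3 enters row 1 and ejects 1. So w(4) = 1. P is now [[3, 5], [4]].
Step i=3: Q has 3 at row 1, column 2; remove that cell from P, ejecting 5. So w(3) = 5. P is now [[3], [4]].
Step i=2: Q has 2 at row 2, column 1; remove 4 from row 2 of P and reverse-bump: 4 enters row 1 and ejects 3. So w(2) = 3. P is now [[4]].
Step i=1: Q has 1 at row 1, column 1; remove that cell from P, ejecting 4. So w(1) = 4. P is now [].

So w = 4 3 5 1 2 6 7.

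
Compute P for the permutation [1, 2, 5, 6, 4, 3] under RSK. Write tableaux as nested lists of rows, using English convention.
P = [[1, 2, 3, 6], [4], [5]]

Insert 1: appended to row 1. P = [[1]].
Insert 2: appended to row 1. P = [[1, 2]].
Insert 5: appended to row 1. P = [[1, 2, 5]].
Insert 6: appended to row 1. P = [[1, 2, 5, 6]].
Insert 4: 4 bumps 5 from row 1; 5 starts row 2. P = [[1, 2, 4, 6], [5]].
Insert 3: 3 bumps 4 from row 1; 4 bumps 5 from row 2; 5 starts row 3. P = [[1, 2, 3, 6], [4], [5]].

So P = [[1, 2, 3, 6], [4], [5]].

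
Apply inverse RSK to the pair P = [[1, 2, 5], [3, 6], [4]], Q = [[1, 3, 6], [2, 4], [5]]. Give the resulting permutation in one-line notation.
4 1 6 3 2 5

Reverse the RSK construction: for i from n down to 1, find the cell of Q containing i, remove the entry at that cell from P, and reverse-bump it up through P; the value ejected from row 1 is w(i).

Step i=6: Q has 6 at row 1, column 3; remove that cell from P, ejecting 5. So w(6) = 5. P is now [[1, 2], [3, 6], [4]].
Step i=5: Q has 5 at row 3, column 1; remove 4 from row 3 of P and reverse-bump: 4 enters row 2 and ejects 3; 3 enters row 1 and ejects 2. So w(5) = 2. P is now [[1, 3], [4, 6]].
Step i=4: Q has 4 at row 2, column 2; remove 6 from row 2 of P and reverse-bump: 6 enters row 1 and ejects 3. So w(4) = 3. P is now [[1, 6], [4]].
Step i=3: Q has 3 at row 1, column 2; remove that cell from P, ejecting 6. So w(3) = 6. P is now [[1], [4]].
Step i=2: Q has 2 at row 2, column 1; remove 4 from row 2 of P and reverse-bump: 4 enters row 1 and ejects 1. So w(2) = 1. P is now [[4]].
Step i=1: Q has 1 at row 1, column 1; remove that cell from P, ejecting 4. So w(1) = 4. P is now [].

So w = 4 1 6 3 2 5.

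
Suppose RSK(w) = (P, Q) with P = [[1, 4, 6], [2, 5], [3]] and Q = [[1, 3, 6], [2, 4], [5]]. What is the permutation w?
3 2 5 4 1 6

Reverse the RSK construction: for i from n down to 1, find the cell of Q containing i, remove the entry at that cell from P, and reverse-bump it up through P; the value ejected from row 1 is w(i).

Step i=6: Q has 6 at row 1, column 3; remove that cell from P, ejecting 6. So w(6) = 6. P is now [[1, 4], [2, 5], [3]].
Step i=5: Q has 5 at row 3, column 1; remove 3 from row 3 of P and reverse-bump: 3 enters row 2 and ejects 2; 2 enters row 1 and ejects 1. So w(5) = 1. P is now [[2, 4], [3, 5]].
Step i=4: Q has 4 at row 2, column 2; remove 5 from row 2 of P and reverse-bump: 5 enters row 1 and ejects 4. So w(4) = 4. P is now [[2, 5], [3]].
Step i=3: Q has 3 at row 1, column 2; remove that cell from P, ejecting 5. So w(3) = 5. P is now [[2], [3]].
Step i=2: Q has 2 at row 2, column 1; remove 3 from row 2 of P and reverse-bump: 3 enters row 1 and ejects 2. So w(2) = 2. P is now [[3]].
Step i=1: Q has 1 at row 1, column 1; remove that cell from P, ejecting 3. So w(1) = 3. P is now [].

So w = 3 2 5 4 1 6.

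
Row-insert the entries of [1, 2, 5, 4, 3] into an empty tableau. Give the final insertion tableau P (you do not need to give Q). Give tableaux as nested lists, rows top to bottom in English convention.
Insert 1: appended to row 1. P = [[1]].
Insert 2: appended to row 1. P = [[1, 2]].
Insert 5: appended to row 1. P = [[1, 2, 5]].
Insert 4: 4 bumps 5 from row 1; 5 starts row 2. P = [[1, 2, 4], [5]].
Insert 3: 3 bumps 4 from row 1; 4 bumps 5 from row 2; 5 starts row 3. P = [[1, 2, 3], [4], [5]].

So P = [[1, 2, 3], [4], [5]].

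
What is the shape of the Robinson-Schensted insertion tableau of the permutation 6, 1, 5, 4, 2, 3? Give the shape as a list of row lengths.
[3, 1, 1, 1]

Row-insert each entry into an empty tableau.

After inserting 6: P = [[6]].
After inserting 1: P = [[1], [6]].
After inserting 5: P = [[1, 5], [6]].
After inserting 4: P = [[1, 4], [5], [6]].
After inserting 2: P = [[1, 2], [4], [5], [6]].
After inserting 3: P = [[1, 2, 3], [4], [5], [6]].

The final insertion tableau P = [[1, 2, 3], [4], [5], [6]] has shape [3, 1, 1, 1].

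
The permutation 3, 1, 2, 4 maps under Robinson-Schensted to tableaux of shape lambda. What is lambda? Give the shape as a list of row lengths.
[3, 1]

Row-insert each entry into an empty tableau.

After inserting 3: P = [[3]].
After inserting 1: P = [[1], [3]].
After inserting 2: P = [[1, 2], [3]].
After inserting 4: P = [[1, 2, 4], [3]].

The final insertion tableau P = [[1, 2, 4], [3]] has shape [3, 1].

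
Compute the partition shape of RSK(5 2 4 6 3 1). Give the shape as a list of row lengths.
RSK row insertion gives P = [[1, 3, 6], [2], [4], [5]], which has shape [3, 1, 1, 1].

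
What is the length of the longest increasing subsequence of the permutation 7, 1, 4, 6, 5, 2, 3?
3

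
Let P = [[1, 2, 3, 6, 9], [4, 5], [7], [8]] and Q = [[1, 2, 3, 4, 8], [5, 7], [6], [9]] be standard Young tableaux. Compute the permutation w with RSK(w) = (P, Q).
1 4 5 8 7 2 6 9 3

Reverse RSK: for i = n, n-1, ..., 1, locate i in Q, remove the corresponding corner cell from P, and reverse-bump its entry up through P; the value ejected from row 1 is w(i).

So w = 1 4 5 8 7 2 6 9 3.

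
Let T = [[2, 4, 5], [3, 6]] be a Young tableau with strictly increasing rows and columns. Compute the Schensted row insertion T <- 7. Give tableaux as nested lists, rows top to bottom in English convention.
[[2, 4, 5, 7], [3, 6]]

7 is larger than every entry of row 1, so it is appended to row 1. The new tableau is [[2, 4, 5, 7], [3, 6]].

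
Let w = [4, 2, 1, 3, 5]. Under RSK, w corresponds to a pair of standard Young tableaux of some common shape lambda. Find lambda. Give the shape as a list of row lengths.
[3, 1, 1]

Row-insert each entry into an empty tableau.

After inserting 4: P = [[4]].
After inserting 2: P = [[2], [4]].
After inserting 1: P = [[1], [2], [4]].
After inserting 3: P = [[1, 3], [2], [4]].
After inserting 5: P = [[1, 3, 5], [2], [4]].

The final insertion tableau P = [[1, 3, 5], [2], [4]] has shape [3, 1, 1].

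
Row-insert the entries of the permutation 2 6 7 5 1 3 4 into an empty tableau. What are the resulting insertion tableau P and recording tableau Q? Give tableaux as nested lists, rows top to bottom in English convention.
Insert each entry of the permutation into P by Schensted row insertion, recording in Q the position of each new cell.

Insert 2: appended to row 1. P = [[2]], Q = [[1]].
Insert 6: appended to row 1. P = [[2, 6]], Q = [[1, 2]].
Insert 7: appended to row 1. P = [[2, 6, 7]], Q = [[1, 2, 3]].
Insert 5: 5 bumps 6 from row 1; 6 starts row 2. P = [[2, 5, 7], [6]], Q = [[1, 2, 3], [4]].
Insert 1: 1 bumps 2 from row 1; 2 bumps 6 from row 2; 6 starts row 3. P = [[1, 5, 7], [2], [6]], Q = [[1, 2, 3], [4], [5]].
Insert 3: 3 bumps 5 from row 1; 5 appends to row 2. P = [[1, 3, 7], [2, 5], [6]], Q = [[1, 2, 3], [4, 6], [5]].
Insert 4: 4 bumps 7 from row 1; 7 appends to row 2. P = [[1, 3, 4], [2, 5, 7], [6]], Q = [[1, 2, 3], [4, 6, 7], [5]].

So P = [[1, 3, 4], [2, 5, 7], [6]], Q = [[1, 2, 3], [4, 6, 7], [5]].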